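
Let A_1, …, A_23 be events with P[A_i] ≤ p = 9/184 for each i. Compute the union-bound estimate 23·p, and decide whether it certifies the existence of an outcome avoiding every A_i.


Union bound: P[∪_{i=1}^{23} A_i] ≤ Σ_i P[A_i] ≤ 23·p = 23·(9/184) = 9/8.
Numerically: 9/8 ≈ 1.1250.
Is 9/8 < 1? NO.
Since the bound 9/8 is ≥ 1, the union bound is uninformative here; it does NOT by itself certify existence.

23·p = 9/8 ≈ 1.1250; existence NOT certified by the union bound.


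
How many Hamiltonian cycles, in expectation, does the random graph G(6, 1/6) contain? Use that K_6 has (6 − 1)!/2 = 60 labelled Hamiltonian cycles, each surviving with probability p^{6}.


K_6 has (6 − 1)!/2 = 60 labelled Hamiltonian cycles.
For each such Hamiltonian cycle H, let X_H = 1 if all 6 edges of H are present in G. Then P[X_H = 1] = p^{6} = (1/6)^{6} = 1/46656.
Summing the indicators: E[X] = Σ_H E[X_H] = 60 · p^{6} = 60 · 1/46656 = 5/3888.
Numerically: E[X] ≈ 0.00128601.

E[X] = 60 · (1/6)^{6} = 5/3888 ≈ 0.00128601.


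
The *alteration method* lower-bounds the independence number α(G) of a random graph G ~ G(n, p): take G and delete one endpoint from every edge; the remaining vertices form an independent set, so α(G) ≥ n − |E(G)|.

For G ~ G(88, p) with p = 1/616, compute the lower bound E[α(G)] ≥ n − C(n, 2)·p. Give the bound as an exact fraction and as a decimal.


E[|E(G)|] = C(88, 2)·p = 3828 · (1/616) = 87/14.
E[α(G)] ≥ n − E[|E(G)|] = 88 − 87/14 = 1145/14.
Numerically: ≈ 81.786.
(This is only a lower bound; the true E[α(G)] may be larger.)

E[α(G)] ≥ 1145/14 ≈ 81.786.


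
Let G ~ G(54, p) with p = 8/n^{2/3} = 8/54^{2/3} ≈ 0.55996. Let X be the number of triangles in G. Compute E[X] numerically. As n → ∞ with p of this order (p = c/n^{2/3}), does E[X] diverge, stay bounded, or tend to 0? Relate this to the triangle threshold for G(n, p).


Number of potential triangles: C(54, 3) = 24804.
Each occurs with probability p³ ≈ (0.55996)³ ≈ 1.7558299e-01.
By linearity: E[X] = C(54, 3)·p³ ≈ 24804 · 1.7558299e-01 ≈ 4355.16049.
Since α = 2/3 < 1, p = c/n^{2/3} ≫ 1/n is above the triangle threshold p ~ 1/n. Asymptotically E[X] ~ (c³/6)·n^{3(1−α)} = (8³/6)·n^{1} → ∞; triangles are abundant w.h.p.

E[X] ≈ 4355.16049; in regime p = Θ(1/n^{2/3}) E[X] diverges (above the triangle threshold p ~ 1/n).


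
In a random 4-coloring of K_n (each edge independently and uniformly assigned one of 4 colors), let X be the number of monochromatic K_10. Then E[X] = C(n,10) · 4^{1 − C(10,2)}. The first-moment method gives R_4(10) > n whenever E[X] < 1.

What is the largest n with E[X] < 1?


We need C(n, 10) · 4^{1 − 45} < 1, i.e. C(n, 10) < 4^{45 − 1} = 309485009821345068724781056.
Check values of n near the boundary:
  n = 2017: C(2017, 10) = 300324964434452596180990448; 300324964434452596180990448 < 309485009821345068724781056? YES
  n = 2018: C(2018, 10) = 301820606687612220663963508; 301820606687612220663963508 < 309485009821345068724781056? YES
  n = 2019: C(2019, 10) = 303322949179835278009229628; 303322949179835278009229628 < 309485009821345068724781056? YES
  n = 2020: C(2020, 10) = 304832018578739931133653656; 304832018578739931133653656 < 309485009821345068724781056? YES
  n = 2021: C(2021, 10) = 306347841644770462864800616; 306347841644770462864800616 < 309485009821345068724781056? YES
  n = 2022: C(2022, 10) = 307870445231474093395937796; 307870445231474093395937796 < 309485009821345068724781056? YES
  n = 2023: C(2023, 10) = 309399856285778485315440716; 309399856285778485315440716 < 309485009821345068724781056? YES
  n = 2024: C(2024, 10) = 310936101848269937576192656; 310936101848269937576192656 < 309485009821345068724781056? NO
  n = 2025: C(2025, 10) = 312479209053472269772600560; 312479209053472269772600560 < 309485009821345068724781056? NO
The largest n with C(n, 10) < 309485009821345068724781056 is n = 2023 (where E[X] = 77349964071444621328860179/77371252455336267181195264 ≈ 0.999725). Hence R_4(10) > 2023, i.e. R_4(10) ≥ 2024.

Largest n = 2023; hence R_4(10) > 2023.


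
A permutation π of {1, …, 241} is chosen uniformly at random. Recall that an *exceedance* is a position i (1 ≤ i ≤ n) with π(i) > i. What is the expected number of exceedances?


Write X = Σ_{i=1}^{241} X_i, where X_i = 1_{π(i) > i}.
For each fixed i, π(i) is uniform over {1, …, 241} (marginal of a uniform permutation), so P[π(i) > i] = (n − i)/n. Summing: Σ_{i=1}^{241} (n − i)/n = (0 + 1 + … + 240)/241 = 241(241 − 1)/(2·241) = (241 − 1)/2.
Hence E[X] = Σ_{i=1}^{241} (241 − i)/241 = 120 ≈ 120.0000.

E[X] = 120 = 120.0000.


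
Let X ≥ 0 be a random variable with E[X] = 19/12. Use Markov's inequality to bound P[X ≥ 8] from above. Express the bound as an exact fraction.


μ = E[X] = 19/12, a = 8.
Markov: P[X ≥ 8] ≤ μ/a = (19/12)/8 = 19/96.
Numerically: ≈ 0.198.
(Since a = 8 > μ = 1.583, the bound 19/96 is < 1 and informative.)

P[X ≥ 8] ≤ 19/96 ≈ 0.198.


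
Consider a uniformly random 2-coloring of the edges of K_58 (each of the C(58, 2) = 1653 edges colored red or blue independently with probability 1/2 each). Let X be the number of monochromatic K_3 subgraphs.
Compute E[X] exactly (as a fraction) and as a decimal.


Let X = Σ_S X_S over the C(58, 3) = 30856 subsets S of size 3, where X_S = 1 if the K_3 on S is monochromatic.
For a fixed S, the K_3 on S has C(3, 2) = 3 edges. P[all 3 edges red] = (1/2)^3, and likewise for blue, so P[monochromatic] = 2·(1/2)^3 = 2^{1 − 3} = 1/4.
Summing: E[X] = C(58, 3) · 2^{1 − 3} = 30856 · 1/4 = 7714.
Numerically: E[X] ≈ 7714.0000.

E[X] = C(58,3)·2^(1−C(3,2)) = 7714 ≈ 7714.0000.


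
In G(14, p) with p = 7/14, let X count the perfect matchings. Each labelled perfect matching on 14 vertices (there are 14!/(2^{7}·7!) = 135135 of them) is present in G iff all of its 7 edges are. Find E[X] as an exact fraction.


K_14 has 14!/(2^{7}·7!) = 135135 labelled perfect matchings.
For each such perfect matching H, let X_H = 1 if all 7 edges of H are present in G. Then P[X_H = 1] = p^{7} = (1/2)^{7} = 1/128.
Summing the indicators: E[X] = Σ_H E[X_H] = 135135 · p^{7} = 135135 · 1/128 = 135135/128.
Numerically: E[X] ≈ 1055.7.

E[X] = 135135 · (1/2)^{7} = 135135/128 ≈ 1055.7.


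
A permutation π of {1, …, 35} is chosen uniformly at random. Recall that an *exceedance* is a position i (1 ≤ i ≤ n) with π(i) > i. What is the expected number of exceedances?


Write X = Σ_{i=1}^{35} X_i, where X_i = 1_{π(i) > i}.
For each fixed i, π(i) is uniform over {1, …, 35} (marginal of a uniform permutation), so P[π(i) > i] = (n − i)/n. Summing: Σ_{i=1}^{35} (n − i)/n = (0 + 1 + … + 34)/35 = 35(35 − 1)/(2·35) = (35 − 1)/2.
Hence E[X] = Σ_{i=1}^{35} (35 − i)/35 = 17 ≈ 17.0000.

E[X] = 17 = 17.0000.


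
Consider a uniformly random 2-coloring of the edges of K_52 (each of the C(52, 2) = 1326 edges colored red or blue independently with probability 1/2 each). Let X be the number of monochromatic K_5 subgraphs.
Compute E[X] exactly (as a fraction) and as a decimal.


Let X = Σ_S X_S over the C(52, 5) = 2598960 subsets S of size 5, where X_S = 1 if the K_5 on S is monochromatic.
For a fixed S, the K_5 on S has C(5, 2) = 10 edges. P[all 10 edges red] = (1/2)^10, and likewise for blue, so P[monochromatic] = 2·(1/2)^10 = 2^{1 − 10} = 1/512.
By linearity: E[X] = C(52, 5) · 2^{1 − 10} = 2598960 · 1/512 = 162435/32.
Numerically: E[X] ≈ 5076.093750.

E[X] = C(52,5)·2^(1−C(5,2)) = 162435/32 ≈ 5076.093750.


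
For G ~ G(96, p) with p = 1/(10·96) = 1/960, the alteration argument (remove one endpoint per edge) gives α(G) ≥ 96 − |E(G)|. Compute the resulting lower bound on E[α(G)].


E[|E(G)|] = C(96, 2)·p = 4560 · (1/960) = 19/4.
E[α(G)] ≥ n − E[|E(G)|] = 96 − 19/4 = 365/4.
Numerically: ≈ 91.2500.
(This is only a lower bound; the true E[α(G)] may be larger.)

E[α(G)] ≥ 365/4 ≈ 91.2500.


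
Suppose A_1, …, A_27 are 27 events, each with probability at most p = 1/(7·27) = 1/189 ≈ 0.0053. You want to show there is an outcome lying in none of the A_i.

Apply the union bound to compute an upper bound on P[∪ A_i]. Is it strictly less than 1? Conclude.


Union bound: P[∪_{i=1}^{27} A_i] ≤ Σ_i P[A_i] ≤ 27·p = 27·(1/189) = 1/7.
Numerically: 1/7 ≈ 0.1429.
Is 1/7 < 1? YES.
Since P[∪ A_i] ≤ 1/7 < 1, the complement has P[∩ A_i^c] ≥ 1 − 1/7 = 6/7 > 0, so some outcome avoids every A_i.

27·p = 1/7 ≈ 0.1429; existence CERTIFIED by the union bound.


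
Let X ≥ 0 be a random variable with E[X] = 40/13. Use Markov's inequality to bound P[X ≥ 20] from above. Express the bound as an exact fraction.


μ = E[X] = 40/13, a = 20.
Markov: P[X ≥ 20] ≤ μ/a = (40/13)/20 = 2/13.
Numerically: ≈ 0.153846.
(Since a = 20 > μ = 3.076923, the bound 2/13 is < 1 and informative.)

P[X ≥ 20] ≤ 2/13 ≈ 0.153846.


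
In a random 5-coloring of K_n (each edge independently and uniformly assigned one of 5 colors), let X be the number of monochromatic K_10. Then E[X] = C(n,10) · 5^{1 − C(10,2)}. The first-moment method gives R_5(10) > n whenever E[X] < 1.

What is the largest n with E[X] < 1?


We need C(n, 10) · 5^{1 − 45} < 1, i.e. C(n, 10) < 5^{45 − 1} = 5684341886080801486968994140625.
Check values of n near the boundary:
  n = 5386: C(5386, 10) = 5613966214234562222231428510561; 5613966214234562222231428510561 < 5684341886080801486968994140625? YES
  n = 5387: C(5387, 10) = 5624406917627224603154306376491; 5624406917627224603154306376491 < 5684341886080801486968994140625? YES
  n = 5388: C(5388, 10) = 5634865093375880654852250419586; 5634865093375880654852250419586 < 5684341886080801486968994140625? YES
  n = 5389: C(5389, 10) = 5645340767466558997768874792926; 5645340767466558997768874792926 < 5684341886080801486968994140625? YES
  n = 5390: C(5390, 10) = 5655833965919099070255434039753; 5655833965919099070255434039753 < 5684341886080801486968994140625? YES
  n = 5391: C(5391, 10) = 5666344714787188828795213697883; 5666344714787188828795213697883 < 5684341886080801486968994140625? YES
  n = 5392: C(5392, 10) = 5676873040158402483252283957448; 5676873040158402483252283957448 < 5684341886080801486968994140625? YES
  n = 5393: C(5393, 10) = 5687418968154238267170642278008; 5687418968154238267170642278008 < 5684341886080801486968994140625? NO
  n = 5394: C(5394, 10) = 5697982524930156243149785372878; 5697982524930156243149785372878 < 5684341886080801486968994140625? NO
The largest n with C(n, 10) < 5684341886080801486968994140625 is n = 5392 (where E[X] = 5676873040158402483252283957448/5684341886080801486968994140625 ≈ 0.9987). Hence R_5(10) > 5392, i.e. R_5(10) ≥ 5393.

Largest n = 5392; hence R_5(10) > 5392.


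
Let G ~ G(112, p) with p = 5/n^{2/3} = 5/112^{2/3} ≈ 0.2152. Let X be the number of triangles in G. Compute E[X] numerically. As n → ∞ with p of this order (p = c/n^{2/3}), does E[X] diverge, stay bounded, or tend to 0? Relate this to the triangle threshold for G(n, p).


Number of potential triangles: C(112, 3) = 227920.
Each occurs with probability p³ ≈ (0.2152)³ ≈ 9.964923e-03.
By linearity: E[X] = C(112, 3)·p³ ≈ 227920 · 9.964923e-03 ≈ 2271.2054.
Since α = 2/3 < 1, p = c/n^{2/3} ≫ 1/n is above the triangle threshold p ~ 1/n. Asymptotically E[X] ~ (c³/6)·n^{3(1−α)} = (5³/6)·n^{1} → ∞; triangles are abundant w.h.p.

E[X] ≈ 2271.2054; in regime p = Θ(1/n^{2/3}) E[X] diverges (above the triangle threshold p ~ 1/n).


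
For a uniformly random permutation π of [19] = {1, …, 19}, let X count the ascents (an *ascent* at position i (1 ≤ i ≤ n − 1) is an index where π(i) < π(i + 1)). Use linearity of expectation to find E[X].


Write X = Σ X_I over i = 1, …, 18, with X_I the indicator of one ascent.
There are 18 indicators.
For each fixed i, the pair (π(i), π(i+1)) is a uniformly random ordered pair of distinct values from {1, …, 19}; by symmetry P[π(i) < π(i+1)] = 1/2.
By linearity: E[X] = 18 · (1/2) = (19 − 1) · (1/2) = 9 ≈ 9.0000.

E[X] = 9 = 9.0000.


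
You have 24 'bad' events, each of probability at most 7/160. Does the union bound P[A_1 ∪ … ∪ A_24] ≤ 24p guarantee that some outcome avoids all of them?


Union bound: P[∪_{i=1}^{24} A_i] ≤ Σ_i P[A_i] ≤ 24·p = 24·(7/160) = 21/20.
Numerically: 21/20 ≈ 1.0500.
Is 21/20 < 1? NO.
Since the bound 21/20 is ≥ 1, the union bound is uninformative here; it does NOT by itself certify existence.

24·p = 21/20 ≈ 1.0500; existence NOT certified by the union bound.


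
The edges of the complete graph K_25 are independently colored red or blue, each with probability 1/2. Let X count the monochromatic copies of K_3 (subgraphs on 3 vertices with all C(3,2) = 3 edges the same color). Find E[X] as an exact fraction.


Let X = Σ_S X_S over the C(25, 3) = 2300 subsets S of size 3, where X_S = 1 if the K_3 on S is monochromatic.
For a fixed S, the K_3 on S has C(3, 2) = 3 edges. P[all 3 edges red] = (1/2)^3, and likewise for blue, so P[monochromatic] = 2·(1/2)^3 = 2^{1 − 3} = 1/4.
By linearity of expectation: E[X] = C(25, 3) · 2^{1 − 3} = 2300 · 1/4 = 575.
Numerically: E[X] ≈ 575.000.

E[X] = C(25,3)·2^(1−C(3,2)) = 575 ≈ 575.000.


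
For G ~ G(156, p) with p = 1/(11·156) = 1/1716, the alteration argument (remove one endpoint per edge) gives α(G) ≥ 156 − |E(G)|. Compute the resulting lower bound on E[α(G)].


E[|E(G)|] = C(156, 2)·p = 12090 · (1/1716) = 155/22.
E[α(G)] ≥ n − E[|E(G)|] = 156 − 155/22 = 3277/22.
Numerically: ≈ 148.95455.
(This is only a lower bound; the true E[α(G)] may be larger.)

E[α(G)] ≥ 3277/22 ≈ 148.95455.


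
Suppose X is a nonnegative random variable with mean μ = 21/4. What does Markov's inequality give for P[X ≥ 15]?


μ = E[X] = 21/4, a = 15.
Markov: P[X ≥ 15] ≤ μ/a = (21/4)/15 = 7/20.
Numerically: ≈ 0.350.
(Since a = 15 > μ = 5.250, the bound 7/20 is < 1 and informative.)

P[X ≥ 15] ≤ 7/20 ≈ 0.350.


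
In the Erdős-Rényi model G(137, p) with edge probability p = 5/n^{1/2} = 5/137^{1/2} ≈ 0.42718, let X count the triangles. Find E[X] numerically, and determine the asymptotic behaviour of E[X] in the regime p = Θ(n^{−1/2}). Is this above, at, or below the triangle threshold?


Number of potential triangles: C(137, 3) = 419220.
Each occurs with probability p³ ≈ (0.42718)³ ≈ 7.7952341e-02.
By linearity: E[X] = C(137, 3)·p³ ≈ 419220 · 7.7952341e-02 ≈ 32679.18041.
Since α = 1/2 < 1, p = c/n^{1/2} ≫ 1/n is above the triangle threshold p ~ 1/n. Asymptotically E[X] ~ (c³/6)·n^{3(1−α)} = (5³/6)·n^{1.5} → ∞; triangles are abundant w.h.p.

E[X] ≈ 32679.18041; in regime p = Θ(1/n^{1/2}) E[X] diverges (above the triangle threshold p ~ 1/n).


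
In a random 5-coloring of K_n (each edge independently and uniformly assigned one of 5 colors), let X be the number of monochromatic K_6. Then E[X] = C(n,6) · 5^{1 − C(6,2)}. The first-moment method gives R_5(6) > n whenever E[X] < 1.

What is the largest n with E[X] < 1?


We need C(n, 6) · 5^{1 − 15} < 1, i.e. C(n, 6) < 5^{15 − 1} = 6103515625.
Check values of n near the boundary:
  n = 128: C(128, 6) = 5423611200; 5423611200 < 6103515625? YES
  n = 129: C(129, 6) = 5688177600; 5688177600 < 6103515625? YES
  n = 130: C(130, 6) = 5963412000; 5963412000 < 6103515625? YES
  n = 131: C(131, 6) = 6249655776; 6249655776 < 6103515625? NO
  n = 132: C(132, 6) = 6547258432; 6547258432 < 6103515625? NO
The largest n with C(n, 6) < 6103515625 is n = 130 (where E[X] = 47707296/48828125 ≈ 0.9770454). Hence R_5(6) > 130, i.e. R_5(6) ≥ 131.

Largest n = 130; hence R_5(6) > 130.


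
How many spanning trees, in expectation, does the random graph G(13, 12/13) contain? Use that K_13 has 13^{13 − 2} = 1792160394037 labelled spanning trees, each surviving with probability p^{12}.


K_13 has 13^{13 − 2} = 1792160394037 labelled spanning trees.
For each such spanning tree H, let X_H = 1 if all 12 edges of H are present in G. Then P[X_H = 1] = p^{12} = (12/13)^{12} = 8916100448256/23298085122481.
By linearity of expectation: E[X] = Σ_H E[X_H] = 1792160394037 · p^{12} = 1792160394037 · 8916100448256/23298085122481 = 8916100448256/13.
Numerically: E[X] ≈ 6.859e+11.

E[X] = 1792160394037 · (12/13)^{12} = 8916100448256/13 ≈ 6.859e+11.


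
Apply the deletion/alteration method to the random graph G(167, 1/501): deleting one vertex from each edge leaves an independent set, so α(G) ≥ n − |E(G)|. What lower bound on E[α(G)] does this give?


E[|E(G)|] = C(167, 2)·p = 13861 · (1/501) = 83/3.
E[α(G)] ≥ n − E[|E(G)|] = 167 − 83/3 = 418/3.
Numerically: ≈ 139.3333.
(This is only a lower bound; the true E[α(G)] may be larger.)

E[α(G)] ≥ 418/3 ≈ 139.3333.


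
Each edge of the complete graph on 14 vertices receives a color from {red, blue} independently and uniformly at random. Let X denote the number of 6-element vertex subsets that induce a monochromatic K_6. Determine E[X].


Let X = Σ_S X_S over the C(14, 6) = 3003 subsets S of size 6, where X_S = 1 if the K_6 on S is monochromatic.
For a fixed S, the K_6 on S has C(6, 2) = 15 edges. P[all 15 edges red] = (1/2)^15, and likewise for blue, so P[monochromatic] = 2·(1/2)^15 = 2^{1 − 15} = 1/16384.
Summing: E[X] = C(14, 6) · 2^{1 − 15} = 3003 · 1/16384 = 3003/16384.
Numerically: E[X] ≈ 0.183289.

E[X] = C(14,6)·2^(1−C(6,2)) = 3003/16384 ≈ 0.183289.


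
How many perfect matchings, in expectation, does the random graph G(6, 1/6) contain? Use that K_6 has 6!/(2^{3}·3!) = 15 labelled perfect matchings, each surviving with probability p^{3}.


K_6 has 6!/(2^{3}·3!) = 15 labelled perfect matchings.
For each such perfect matching H, let X_H = 1 if all 3 edges of H are present in G. Then P[X_H = 1] = p^{3} = (1/6)^{3} = 1/216.
Summing the indicators: E[X] = Σ_H E[X_H] = 15 · p^{3} = 15 · 1/216 = 5/72.
Numerically: E[X] ≈ 0.0694.

E[X] = 15 · (1/6)^{3} = 5/72 ≈ 0.0694.


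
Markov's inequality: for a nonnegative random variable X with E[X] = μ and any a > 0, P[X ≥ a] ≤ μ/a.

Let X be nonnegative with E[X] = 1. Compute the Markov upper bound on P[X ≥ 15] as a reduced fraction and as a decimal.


μ = E[X] = 1, a = 15.
Markov: P[X ≥ 15] ≤ μ/a = (1)/15 = 1/15.
Numerically: ≈ 0.066667.
(Since a = 15 > μ = 1.000000, the bound 1/15 is < 1 and informative.)

P[X ≥ 15] ≤ 1/15 ≈ 0.066667.


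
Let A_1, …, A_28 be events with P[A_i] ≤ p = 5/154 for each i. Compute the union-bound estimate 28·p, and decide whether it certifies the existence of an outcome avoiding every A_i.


Union bound: P[∪_{i=1}^{28} A_i] ≤ Σ_i P[A_i] ≤ 28·p = 28·(5/154) = 10/11.
Numerically: 10/11 ≈ 0.9090909.
Is 10/11 < 1? YES.
Since P[∪ A_i] ≤ 10/11 < 1, the complement has P[∩ A_i^c] ≥ 1 − 10/11 = 1/11 > 0, so some outcome avoids every A_i.

28·p = 10/11 ≈ 0.9090909; existence CERTIFIED by the union bound.


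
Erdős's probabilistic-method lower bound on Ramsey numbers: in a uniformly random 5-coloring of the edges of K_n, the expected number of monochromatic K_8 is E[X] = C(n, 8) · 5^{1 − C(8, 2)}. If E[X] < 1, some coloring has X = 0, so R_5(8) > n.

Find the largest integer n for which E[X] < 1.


We need C(n, 8) · 5^{1 − 28} < 1, i.e. C(n, 8) < 5^{28 − 1} = 7450580596923828125.
Check values of n near the boundary:
  n = 858: C(858, 8) = 7049584530256467771; 7049584530256467771 < 7450580596923828125? YES
  n = 859: C(859, 8) = 7115855595170747139; 7115855595170747139 < 7450580596923828125? YES
  n = 860: C(860, 8) = 7182671140665308145; 7182671140665308145 < 7450580596923828125? YES
  n = 861: C(861, 8) = 7250034996615275865; 7250034996615275865 < 7450580596923828125? YES
  n = 862: C(862, 8) = 7317951015318931845; 7317951015318931845 < 7450580596923828125? YES
  n = 863: C(863, 8) = 7386423071602617757; 7386423071602617757 < 7450580596923828125? YES
  n = 864: C(864, 8) = 7455455062926006708; 7455455062926006708 < 7450580596923828125? NO
  n = 865: C(865, 8) = 7525050909487743060; 7525050909487743060 < 7450580596923828125? NO
  n = 866: C(866, 8) = 7595214554331451620; 7595214554331451620 < 7450580596923828125? NO
The largest n with C(n, 8) < 7450580596923828125 is n = 863 (where E[X] = 7386423071602617757/7450580596923828125 ≈ 0.991389). Hence R_5(8) > 863, i.e. R_5(8) ≥ 864.

Largest n = 863; hence R_5(8) > 863.


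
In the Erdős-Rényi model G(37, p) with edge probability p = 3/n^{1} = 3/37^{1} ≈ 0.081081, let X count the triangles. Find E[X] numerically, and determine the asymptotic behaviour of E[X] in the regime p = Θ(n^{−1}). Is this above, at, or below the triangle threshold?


Number of potential triangles: C(37, 3) = 7770.
Each occurs with probability p³ ≈ (0.081081)³ ≈ 5.3303852e-04.
By linearity: E[X] = C(37, 3)·p³ ≈ 7770 · 5.3303852e-04 ≈ 4.14171.
Here α = 1, so p = 3/n is exactly at the triangle threshold p ~ 1/n. Asymptotically E[X] → c³/6 = 3³/6 = 9/2 ≈ 4.50000, a bounded constant. In this regime the triangle count is asymptotically Poisson(c³/6).

E[X] ≈ 4.14171; in regime p = Θ(1/n^{1}) E[X] stays bounded (at the triangle threshold p ~ 1/n).


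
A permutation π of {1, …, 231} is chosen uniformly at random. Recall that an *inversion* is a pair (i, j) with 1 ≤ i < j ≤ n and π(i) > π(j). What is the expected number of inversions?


Write X = Σ X_I over the C(231, 2) = 26565 pairs i < j, with X_I the indicator of one inversion.
There are 26565 indicators.
For each fixed pair i < j, the values π(i) and π(j) are two distinct elements of {1, …, 231} in uniformly random order; by symmetry P[π(i) > π(j)] = 1/2.
By linearity: E[X] = 26565 · (1/2) = C(231, 2) · (1/2) = 26565/2 = 26565/2 ≈ 13282.500000.

E[X] = 26565/2 = 13282.500000.


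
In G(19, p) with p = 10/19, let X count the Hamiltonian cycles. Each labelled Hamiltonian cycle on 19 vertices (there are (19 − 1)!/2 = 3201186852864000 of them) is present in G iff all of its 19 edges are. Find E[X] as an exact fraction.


K_19 has (19 − 1)!/2 = 3201186852864000 labelled Hamiltonian cycles.
For each such Hamiltonian cycle H, let X_H = 1 if all 19 edges of H are present in G. Then P[X_H = 1] = p^{19} = (10/19)^{19} = 10000000000000000000/1978419655660313589123979.
Summing the indicators: E[X] = Σ_H E[X_H] = 3201186852864000 · p^{19} = 3201186852864000 · 10000000000000000000/1978419655660313589123979 = 32011868528640000000000000000000000/1978419655660313589123979.
Numerically: E[X] ≈ 1.6181e+10.

E[X] = 3201186852864000 · (10/19)^{19} = 32011868528640000000000000000000000/1978419655660313589123979 ≈ 1.6181e+10.


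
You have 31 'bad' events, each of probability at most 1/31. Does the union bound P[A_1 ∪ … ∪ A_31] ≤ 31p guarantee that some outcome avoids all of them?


Union bound: P[∪_{i=1}^{31} A_i] ≤ Σ_i P[A_i] ≤ 31·p = 31·(1/31) = 1.
Numerically: 1 ≈ 1.000.
Is 1 < 1? NO.
Since the bound 1 is ≥ 1, the union bound is uninformative here; it does NOT by itself certify existence.

31·p = 1 ≈ 1.000; existence NOT certified by the union bound.


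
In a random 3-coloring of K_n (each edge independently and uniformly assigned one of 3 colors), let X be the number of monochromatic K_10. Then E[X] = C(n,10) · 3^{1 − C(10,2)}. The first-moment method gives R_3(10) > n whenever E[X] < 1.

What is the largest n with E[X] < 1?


We need C(n, 10) · 3^{1 − 45} < 1, i.e. C(n, 10) < 3^{45 − 1} = 984770902183611232881.
Check values of n near the boundary:
  n = 568: C(568, 10) = 889446337783744949208; 889446337783744949208 < 984770902183611232881? YES
  n = 569: C(569, 10) = 905357721286137524328; 905357721286137524328 < 984770902183611232881? YES
  n = 570: C(570, 10) = 921524823451961408691; 921524823451961408691 < 984770902183611232881? YES
  n = 571: C(571, 10) = 937951290893172842001; 937951290893172842001 < 984770902183611232881? YES
  n = 572: C(572, 10) = 954640815642161682606; 954640815642161682606 < 984770902183611232881? YES
  n = 573: C(573, 10) = 971597135635805762226; 971597135635805762226 < 984770902183611232881? YES
  n = 574: C(574, 10) = 988824035203816502691; 988824035203816502691 < 984770902183611232881? NO
  n = 575: C(575, 10) = 1006325345561406175305; 1006325345561406175305 < 984770902183611232881? NO
  n = 576: C(576, 10) = 1024104945306307344480; 1024104945306307344480 < 984770902183611232881? NO
The largest n with C(n, 10) < 984770902183611232881 is n = 573 (where E[X] = 35985079097622435638/36472996377170786403 ≈ 0.986623). Hence R_3(10) > 573, i.e. R_3(10) ≥ 574.

Largest n = 573; hence R_3(10) > 573.


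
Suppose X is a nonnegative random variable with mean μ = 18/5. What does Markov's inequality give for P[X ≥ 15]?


μ = E[X] = 18/5, a = 15.
Markov: P[X ≥ 15] ≤ μ/a = (18/5)/15 = 6/25.
Numerically: ≈ 0.24000.
(Since a = 15 > μ = 3.60000, the bound 6/25 is < 1 and informative.)

P[X ≥ 15] ≤ 6/25 ≈ 0.24000.


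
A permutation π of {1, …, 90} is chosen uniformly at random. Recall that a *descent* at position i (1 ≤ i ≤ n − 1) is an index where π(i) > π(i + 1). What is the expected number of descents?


Write X = Σ X_I over i = 1, …, 89, with X_I the indicator of one descent.
There are 89 indicators.
For each fixed i, the pair (π(i), π(i+1)) is a uniformly random ordered pair of distinct values from {1, …, 90}; by symmetry P[π(i) > π(i+1)] = 1/2.
By linearity: E[X] = 89 · (1/2) = (90 − 1) · (1/2) = 89/2 ≈ 44.5000.

E[X] = 89/2 = 44.5000.


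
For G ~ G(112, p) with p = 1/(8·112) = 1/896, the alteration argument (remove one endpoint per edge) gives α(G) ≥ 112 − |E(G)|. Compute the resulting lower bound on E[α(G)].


E[|E(G)|] = C(112, 2)·p = 6216 · (1/896) = 111/16.
E[α(G)] ≥ n − E[|E(G)|] = 112 − 111/16 = 1681/16.
Numerically: ≈ 105.0625.
(This is only a lower bound; the true E[α(G)] may be larger.)

E[α(G)] ≥ 1681/16 ≈ 105.0625.


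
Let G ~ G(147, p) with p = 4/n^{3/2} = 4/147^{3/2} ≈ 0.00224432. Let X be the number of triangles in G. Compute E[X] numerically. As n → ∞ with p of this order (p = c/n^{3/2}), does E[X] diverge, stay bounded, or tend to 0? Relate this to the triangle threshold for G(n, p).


Number of potential triangles: C(147, 3) = 518665.
Each occurs with probability p³ ≈ (0.00224432)³ ≈ 1.13045159e-08.
By linearity: E[X] = C(147, 3)·p³ ≈ 518665 · 1.13045159e-08 ≈ 0.005863.
Since α = 3/2 > 1, p = c/n^{3/2} = o(1/n) is below the triangle threshold p ~ 1/n. Asymptotically E[X] ~ (c³/6)·n^{3(1−α)} = (4³/6)·n^{-1.5} → 0, so by Markov's inequality G has no triangles w.h.p.

E[X] ≈ 0.005863; in regime p = Θ(1/n^{3/2}) E[X] tends to 0 (below the triangle threshold p ~ 1/n).


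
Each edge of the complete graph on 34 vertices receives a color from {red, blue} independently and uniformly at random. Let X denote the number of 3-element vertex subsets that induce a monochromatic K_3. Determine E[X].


Let X = Σ_S X_S over the C(34, 3) = 5984 subsets S of size 3, where X_S = 1 if the K_3 on S is monochromatic.
For a fixed S, the K_3 on S has C(3, 2) = 3 edges. P[all 3 edges red] = (1/2)^3, and likewise for blue, so P[monochromatic] = 2·(1/2)^3 = 2^{1 − 3} = 1/4.
Summing: E[X] = C(34, 3) · 2^{1 − 3} = 5984 · 1/4 = 1496.
Numerically: E[X] ≈ 1496.00000.

E[X] = C(34,3)·2^(1−C(3,2)) = 1496 ≈ 1496.00000.


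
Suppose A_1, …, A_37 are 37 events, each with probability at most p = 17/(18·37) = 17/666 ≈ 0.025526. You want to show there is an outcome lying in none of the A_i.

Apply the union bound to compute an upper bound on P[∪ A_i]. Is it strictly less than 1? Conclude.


Union bound: P[∪_{i=1}^{37} A_i] ≤ Σ_i P[A_i] ≤ 37·p = 37·(17/666) = 17/18.
Numerically: 17/18 ≈ 0.944444.
Is 17/18 < 1? YES.
Since P[∪ A_i] ≤ 17/18 < 1, the complement has P[∩ A_i^c] ≥ 1 − 17/18 = 1/18 > 0, so some outcome avoids every A_i.

37·p = 17/18 ≈ 0.944444; existence CERTIFIED by the union bound.


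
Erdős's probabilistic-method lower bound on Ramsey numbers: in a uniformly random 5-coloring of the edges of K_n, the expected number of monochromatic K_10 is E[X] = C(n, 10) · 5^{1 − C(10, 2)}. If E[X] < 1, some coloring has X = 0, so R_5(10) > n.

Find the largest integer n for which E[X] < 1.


We need C(n, 10) · 5^{1 − 45} < 1, i.e. C(n, 10) < 5^{45 − 1} = 5684341886080801486968994140625.
Check values of n near the boundary:
  n = 5388: C(5388, 10) = 5634865093375880654852250419586; 5634865093375880654852250419586 < 5684341886080801486968994140625? YES
  n = 5389: C(5389, 10) = 5645340767466558997768874792926; 5645340767466558997768874792926 < 5684341886080801486968994140625? YES
  n = 5390: C(5390, 10) = 5655833965919099070255434039753; 5655833965919099070255434039753 < 5684341886080801486968994140625? YES
  n = 5391: C(5391, 10) = 5666344714787188828795213697883; 5666344714787188828795213697883 < 5684341886080801486968994140625? YES
  n = 5392: C(5392, 10) = 5676873040158402483252283957448; 5676873040158402483252283957448 < 5684341886080801486968994140625? YES
  n = 5393: C(5393, 10) = 5687418968154238267170642278008; 5687418968154238267170642278008 < 5684341886080801486968994140625? NO
  n = 5394: C(5394, 10) = 5697982524930156243149785372878; 5697982524930156243149785372878 < 5684341886080801486968994140625? NO
The largest n with C(n, 10) < 5684341886080801486968994140625 is n = 5392 (where E[X] = 5676873040158402483252283957448/5684341886080801486968994140625 ≈ 0.9986861). Hence R_5(10) > 5392, i.e. R_5(10) ≥ 5393.

Largest n = 5392; hence R_5(10) > 5392.


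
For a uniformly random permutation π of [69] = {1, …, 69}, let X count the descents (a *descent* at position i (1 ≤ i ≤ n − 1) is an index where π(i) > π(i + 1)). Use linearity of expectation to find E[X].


Write X = Σ X_I over i = 1, …, 68, with X_I the indicator of one descent.
There are 68 indicators.
For each fixed i, the pair (π(i), π(i+1)) is a uniformly random ordered pair of distinct values from {1, …, 69}; by symmetry P[π(i) > π(i+1)] = 1/2.
By linearity: E[X] = 68 · (1/2) = (69 − 1) · (1/2) = 34 ≈ 34.000000.

E[X] = 34 = 34.000000.


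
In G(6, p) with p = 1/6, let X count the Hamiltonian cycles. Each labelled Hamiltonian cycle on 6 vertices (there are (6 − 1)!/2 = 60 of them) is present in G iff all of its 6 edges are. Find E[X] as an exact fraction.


K_6 has (6 − 1)!/2 = 60 labelled Hamiltonian cycles.
For each such Hamiltonian cycle H, let X_H = 1 if all 6 edges of H are present in G. Then P[X_H = 1] = p^{6} = (1/6)^{6} = 1/46656.
By linearity: E[X] = Σ_H E[X_H] = 60 · p^{6} = 60 · 1/46656 = 5/3888.
Numerically: E[X] ≈ 0.001286.

E[X] = 60 · (1/6)^{6} = 5/3888 ≈ 0.001286.


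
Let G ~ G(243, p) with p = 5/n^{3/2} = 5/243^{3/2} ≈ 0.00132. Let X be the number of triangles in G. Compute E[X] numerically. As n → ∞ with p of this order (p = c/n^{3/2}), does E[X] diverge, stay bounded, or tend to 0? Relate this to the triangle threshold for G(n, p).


Number of potential triangles: C(243, 3) = 2362041.
Each occurs with probability p³ ≈ (0.00132)³ ≈ 2.2997561e-09.
By linearity: E[X] = C(243, 3)·p³ ≈ 2362041 · 2.2997561e-09 ≈ 0.00543.
Since α = 3/2 > 1, p = c/n^{3/2} = o(1/n) is below the triangle threshold p ~ 1/n. Asymptotically E[X] ~ (c³/6)·n^{3(1−α)} = (5³/6)·n^{-1.5} → 0, so by Markov's inequality G has no triangles w.h.p.

E[X] ≈ 0.00543; in regime p = Θ(1/n^{3/2}) E[X] tends to 0 (below the triangle threshold p ~ 1/n).


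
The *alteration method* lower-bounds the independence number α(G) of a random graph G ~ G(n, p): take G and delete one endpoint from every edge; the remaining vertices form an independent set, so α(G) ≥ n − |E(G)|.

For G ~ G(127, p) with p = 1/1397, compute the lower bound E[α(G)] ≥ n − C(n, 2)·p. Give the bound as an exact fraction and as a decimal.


E[|E(G)|] = C(127, 2)·p = 8001 · (1/1397) = 63/11.
E[α(G)] ≥ n − E[|E(G)|] = 127 − 63/11 = 1334/11.
Numerically: ≈ 121.27273.
(This is only a lower bound; the true E[α(G)] may be larger.)

E[α(G)] ≥ 1334/11 ≈ 121.27273.


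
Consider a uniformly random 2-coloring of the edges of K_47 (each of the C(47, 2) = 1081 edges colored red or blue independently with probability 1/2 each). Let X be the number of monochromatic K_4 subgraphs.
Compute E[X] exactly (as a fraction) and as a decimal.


Let X = Σ_S X_S over the C(47, 4) = 178365 subsets S of size 4, where X_S = 1 if the K_4 on S is monochromatic.
For a fixed S, the K_4 on S has C(4, 2) = 6 edges. P[all 6 edges red] = (1/2)^6, and likewise for blue, so P[monochromatic] = 2·(1/2)^6 = 2^{1 − 6} = 1/32.
By linearity: E[X] = C(47, 4) · 2^{1 − 6} = 178365 · 1/32 = 178365/32.
Numerically: E[X] ≈ 5573.90625.

E[X] = C(47,4)·2^(1−C(4,2)) = 178365/32 ≈ 5573.90625.


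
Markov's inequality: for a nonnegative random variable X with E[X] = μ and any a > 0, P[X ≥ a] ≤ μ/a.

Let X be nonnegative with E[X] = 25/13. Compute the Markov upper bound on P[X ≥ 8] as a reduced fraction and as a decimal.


μ = E[X] = 25/13, a = 8.
Markov: P[X ≥ 8] ≤ μ/a = (25/13)/8 = 25/104.
Numerically: ≈ 0.240385.
(Since a = 8 > μ = 1.923077, the bound 25/104 is < 1 and informative.)

P[X ≥ 8] ≤ 25/104 ≈ 0.240385.


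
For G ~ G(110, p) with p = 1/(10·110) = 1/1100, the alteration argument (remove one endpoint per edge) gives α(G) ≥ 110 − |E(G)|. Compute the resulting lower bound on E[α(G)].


E[|E(G)|] = C(110, 2)·p = 5995 · (1/1100) = 109/20.
E[α(G)] ≥ n − E[|E(G)|] = 110 − 109/20 = 2091/20.
Numerically: ≈ 104.550000.
(This is only a lower bound; the true E[α(G)] may be larger.)

E[α(G)] ≥ 2091/20 ≈ 104.550000.


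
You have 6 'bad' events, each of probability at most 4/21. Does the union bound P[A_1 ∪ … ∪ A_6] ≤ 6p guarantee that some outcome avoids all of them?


Union bound: P[∪_{i=1}^{6} A_i] ≤ Σ_i P[A_i] ≤ 6·p = 6·(4/21) = 8/7.
Numerically: 8/7 ≈ 1.1428571.
Is 8/7 < 1? NO.
Since the bound 8/7 is ≥ 1, the union bound is uninformative here; it does NOT by itself certify existence.

6·p = 8/7 ≈ 1.1428571; existence NOT certified by the union bound.


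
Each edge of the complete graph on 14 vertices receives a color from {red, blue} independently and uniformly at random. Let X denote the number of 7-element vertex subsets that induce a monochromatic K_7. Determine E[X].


Let X = Σ_S X_S over the C(14, 7) = 3432 subsets S of size 7, where X_S = 1 if the K_7 on S is monochromatic.
For a fixed S, the K_7 on S has C(7, 2) = 21 edges. P[all 21 edges red] = (1/2)^21, and likewise for blue, so P[monochromatic] = 2·(1/2)^21 = 2^{1 − 21} = 1/1048576.
Summing: E[X] = C(14, 7) · 2^{1 − 21} = 3432 · 1/1048576 = 429/131072.
Numerically: E[X] ≈ 0.0033.

E[X] = C(14,7)·2^(1−C(7,2)) = 429/131072 ≈ 0.0033.


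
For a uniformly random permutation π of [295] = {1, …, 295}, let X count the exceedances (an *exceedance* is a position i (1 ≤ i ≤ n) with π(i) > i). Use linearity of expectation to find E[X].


Write X = Σ_{i=1}^{295} X_i, where X_i = 1_{π(i) > i}.
For each fixed i, π(i) is uniform over {1, …, 295} (marginal of a uniform permutation), so P[π(i) > i] = (n − i)/n. Summing: Σ_{i=1}^{295} (n − i)/n = (0 + 1 + … + 294)/295 = 295(295 − 1)/(2·295) = (295 − 1)/2.
Hence E[X] = Σ_{i=1}^{295} (295 − i)/295 = 147 ≈ 147.000.

E[X] = 147 = 147.000.


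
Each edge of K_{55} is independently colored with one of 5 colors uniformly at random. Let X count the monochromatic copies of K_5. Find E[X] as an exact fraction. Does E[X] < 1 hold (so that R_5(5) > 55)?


E[X] = C(55, 5) · 5^{1 − 10} = 3478761 · 5^{−9} = 3478761/1953125.
As a reduced fraction: E[X] = 3478761/1953125 ≈ 1.7811.
Is E[X] < 1? NO.
Since E[X] ≥ 1, the first-moment bound is inconclusive at n = 55; it does NOT by itself certify R_5(5) > 55.

E[X] = 3478761/1953125 ≈ 1.7811; E[X] ≥ 1; first-moment method inconclusive here.


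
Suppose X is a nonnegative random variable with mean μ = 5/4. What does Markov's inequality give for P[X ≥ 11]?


μ = E[X] = 5/4, a = 11.
Markov: P[X ≥ 11] ≤ μ/a = (5/4)/11 = 5/44.
Numerically: ≈ 0.114.
(Since a = 11 > μ = 1.250, the bound 5/44 is < 1 and informative.)

P[X ≥ 11] ≤ 5/44 ≈ 0.114.


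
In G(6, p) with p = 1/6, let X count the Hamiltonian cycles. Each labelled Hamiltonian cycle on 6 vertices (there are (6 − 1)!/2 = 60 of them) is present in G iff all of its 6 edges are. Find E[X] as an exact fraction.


K_6 has (6 − 1)!/2 = 60 labelled Hamiltonian cycles.
For each such Hamiltonian cycle H, let X_H = 1 if all 6 edges of H are present in G. Then P[X_H = 1] = p^{6} = (1/6)^{6} = 1/46656.
Summing the indicators: E[X] = Σ_H E[X_H] = 60 · p^{6} = 60 · 1/46656 = 5/3888.
Numerically: E[X] ≈ 0.00129.

E[X] = 60 · (1/6)^{6} = 5/3888 ≈ 0.00129.


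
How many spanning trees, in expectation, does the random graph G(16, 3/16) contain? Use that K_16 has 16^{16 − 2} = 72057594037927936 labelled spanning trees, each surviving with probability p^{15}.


K_16 has 16^{16 − 2} = 72057594037927936 labelled spanning trees.
For each such spanning tree H, let X_H = 1 if all 15 edges of H are present in G. Then P[X_H = 1] = p^{15} = (3/16)^{15} = 14348907/1152921504606846976.
By linearity: E[X] = Σ_H E[X_H] = 72057594037927936 · p^{15} = 72057594037927936 · 14348907/1152921504606846976 = 14348907/16.
Numerically: E[X] ≈ 8.968e+05.

E[X] = 72057594037927936 · (3/16)^{15} = 14348907/16 ≈ 8.968e+05.


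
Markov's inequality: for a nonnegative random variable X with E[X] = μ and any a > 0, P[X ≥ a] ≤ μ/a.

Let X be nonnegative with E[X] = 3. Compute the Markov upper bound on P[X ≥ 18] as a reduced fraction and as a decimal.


μ = E[X] = 3, a = 18.
Markov: P[X ≥ 18] ≤ μ/a = (3)/18 = 1/6.
Numerically: ≈ 0.1667.
(Since a = 18 > μ = 3.0000, the bound 1/6 is < 1 and informative.)

P[X ≥ 18] ≤ 1/6 ≈ 0.1667.


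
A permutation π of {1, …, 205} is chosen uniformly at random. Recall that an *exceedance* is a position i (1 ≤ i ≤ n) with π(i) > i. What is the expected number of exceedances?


Write X = Σ_{i=1}^{205} X_i, where X_i = 1_{π(i) > i}.
For each fixed i, π(i) is uniform over {1, …, 205} (marginal of a uniform permutation), so P[π(i) > i] = (n − i)/n. Summing: Σ_{i=1}^{205} (n − i)/n = (0 + 1 + … + 204)/205 = 205(205 − 1)/(2·205) = (205 − 1)/2.
Hence E[X] = Σ_{i=1}^{205} (205 − i)/205 = 102 ≈ 102.000000.

E[X] = 102 = 102.000000.


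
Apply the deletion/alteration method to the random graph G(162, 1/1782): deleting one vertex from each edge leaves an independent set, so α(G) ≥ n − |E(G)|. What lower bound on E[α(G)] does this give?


E[|E(G)|] = C(162, 2)·p = 13041 · (1/1782) = 161/22.
E[α(G)] ≥ n − E[|E(G)|] = 162 − 161/22 = 3403/22.
Numerically: ≈ 154.68182.
(This is only a lower bound; the true E[α(G)] may be larger.)

E[α(G)] ≥ 3403/22 ≈ 154.68182.


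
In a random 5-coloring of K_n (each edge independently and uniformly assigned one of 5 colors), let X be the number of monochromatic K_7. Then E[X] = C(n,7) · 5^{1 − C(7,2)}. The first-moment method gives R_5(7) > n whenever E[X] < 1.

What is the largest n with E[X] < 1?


We need C(n, 7) · 5^{1 − 21} < 1, i.e. C(n, 7) < 5^{21 − 1} = 95367431640625.
Check values of n near the boundary:
  n = 334: C(334, 7) = 86359460961576; 86359460961576 < 95367431640625? YES
  n = 335: C(335, 7) = 88202498238195; 88202498238195 < 95367431640625? YES
  n = 336: C(336, 7) = 90079147136880; 90079147136880 < 95367431640625? YES
  n = 337: C(337, 7) = 91989916924632; 91989916924632 < 95367431640625? YES
  n = 338: C(338, 7) = 93935323022736; 93935323022736 < 95367431640625? YES
  n = 339: C(339, 7) = 95915887062372; 95915887062372 < 95367431640625? NO
  n = 340: C(340, 7) = 97932136940560; 97932136940560 < 95367431640625? NO
The largest n with C(n, 7) < 95367431640625 is n = 338 (where E[X] = 93935323022736/95367431640625 ≈ 0.984983). Hence R_5(7) > 338, i.e. R_5(7) ≥ 339.

Largest n = 338; hence R_5(7) > 338.
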